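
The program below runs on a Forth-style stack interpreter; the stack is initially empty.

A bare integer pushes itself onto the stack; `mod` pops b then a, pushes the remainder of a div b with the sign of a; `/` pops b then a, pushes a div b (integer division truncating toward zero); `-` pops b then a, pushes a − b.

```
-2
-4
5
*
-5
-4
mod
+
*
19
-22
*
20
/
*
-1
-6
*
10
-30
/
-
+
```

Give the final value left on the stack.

-2  -> -2
-4  -> -2 -4
5   -> -2 -4 5
*   -> -2 -20
-5  -> -2 -20 -5
-4  -> -2 -20 -5 -4
mod -> -2 -20 -1
+   -> -2 -21
*   -> 42
19  -> 42 19
-22 -> 42 19 -22
*   -> 42 -418
20  -> 42 -418 20
/   -> 42 -20
*   -> -840
-1  -> -840 -1
-6  -> -840 -1 -6
*   -> -840 6
10  -> -840 6 10
-30 -> -840 6 10 -30
/   -> -840 6 0
-   -> -840 6
+   -> -834

-834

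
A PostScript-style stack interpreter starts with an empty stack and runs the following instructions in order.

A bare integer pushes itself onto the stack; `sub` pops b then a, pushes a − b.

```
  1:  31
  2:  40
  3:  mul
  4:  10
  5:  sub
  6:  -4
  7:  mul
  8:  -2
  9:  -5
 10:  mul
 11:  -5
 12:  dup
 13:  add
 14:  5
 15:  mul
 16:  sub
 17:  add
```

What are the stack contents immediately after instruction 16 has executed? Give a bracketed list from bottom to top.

[-4920, 60]

31  : [31]
40  : [31, 40]
mul : [1240]
10  : [1240, 10]
sub : [1230]
-4  : [1230, -4]
mul : [-4920]
-2  : [-4920, -2]
-5  : [-4920, -2, -5]
mul : [-4920, 10]
-5  : [-4920, 10, -5]
dup : [-4920, 10, -5, -5]
add : [-4920, 10, -10]
5   : [-4920, 10, -10, 5]
mul : [-4920, 10, -50]
sub : [-4920, 60]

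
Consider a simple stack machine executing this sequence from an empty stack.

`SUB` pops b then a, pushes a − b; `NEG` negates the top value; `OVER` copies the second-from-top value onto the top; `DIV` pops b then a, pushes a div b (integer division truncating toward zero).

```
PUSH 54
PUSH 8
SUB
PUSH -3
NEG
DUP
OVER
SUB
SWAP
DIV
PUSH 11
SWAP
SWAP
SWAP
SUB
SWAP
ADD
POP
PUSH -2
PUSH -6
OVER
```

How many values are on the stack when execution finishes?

PUSH 54  54
PUSH 8   54 8
SUB      46
PUSH -3  46 -3
NEG      46 3
DUP      46 3 3
OVER     46 3 3 3
SUB      46 3 0
SWAP     46 0 3
DIV      46 0
PUSH 11  46 0 11
SWAP     46 11 0
SWAP     46 0 11
SWAP     46 11 0
SUB      46 11
SWAP     11 46
ADD      57
POP      (empty)
PUSH -2  -2
PUSH -6  -2 -6
OVER     -2 -6 -2

3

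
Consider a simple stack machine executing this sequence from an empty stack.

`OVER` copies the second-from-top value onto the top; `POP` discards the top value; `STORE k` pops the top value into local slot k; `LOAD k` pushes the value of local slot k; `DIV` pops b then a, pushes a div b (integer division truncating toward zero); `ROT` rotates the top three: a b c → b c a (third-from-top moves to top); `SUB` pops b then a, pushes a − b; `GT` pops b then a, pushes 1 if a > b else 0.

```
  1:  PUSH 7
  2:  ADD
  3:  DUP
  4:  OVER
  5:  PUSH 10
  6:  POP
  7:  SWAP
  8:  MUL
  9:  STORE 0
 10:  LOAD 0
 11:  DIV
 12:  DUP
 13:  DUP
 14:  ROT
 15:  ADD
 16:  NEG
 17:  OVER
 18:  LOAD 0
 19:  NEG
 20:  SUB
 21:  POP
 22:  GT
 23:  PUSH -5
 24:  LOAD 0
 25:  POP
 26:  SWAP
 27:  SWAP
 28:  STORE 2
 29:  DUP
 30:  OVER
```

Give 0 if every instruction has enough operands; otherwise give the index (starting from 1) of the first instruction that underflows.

PUSH 7 : 7
ADD  — needs 2 operands, stack has 1 → underflow

2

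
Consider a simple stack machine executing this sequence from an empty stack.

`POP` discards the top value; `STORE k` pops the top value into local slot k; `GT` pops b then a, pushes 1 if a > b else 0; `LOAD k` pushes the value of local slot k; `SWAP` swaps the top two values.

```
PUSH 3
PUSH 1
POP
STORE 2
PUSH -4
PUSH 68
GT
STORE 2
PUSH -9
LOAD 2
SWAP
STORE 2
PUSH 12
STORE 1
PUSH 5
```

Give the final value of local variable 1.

PUSH 3  → [3]
PUSH 1  → [3, 1]
POP     → [3]
STORE 2 → []
PUSH -4 → [-4]
PUSH 68 → [-4, 68]
GT      → [0]
STORE 2 → []
PUSH -9 → [-9]
LOAD 2  → [-9, 0]
SWAP    → [0, -9]
STORE 2 → [0]
PUSH 12 → [0, 12]
STORE 1 → [0]
PUSH 5  → [0, 5]

12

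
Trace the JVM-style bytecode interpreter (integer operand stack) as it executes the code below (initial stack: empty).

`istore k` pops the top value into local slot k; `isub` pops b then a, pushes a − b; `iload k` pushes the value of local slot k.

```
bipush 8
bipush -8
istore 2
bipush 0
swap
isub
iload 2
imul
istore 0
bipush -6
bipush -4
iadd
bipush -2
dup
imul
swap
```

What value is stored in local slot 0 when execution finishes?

64

bipush 8  -> [8]
bipush -8 -> [8, -8]
istore 2  -> [8]
bipush 0  -> [8, 0]
swap      -> [0, 8]
isub      -> [-8]
iload 2   -> [-8, -8]
imul      -> [64]
istore 0  -> []
bipush -6 -> [-6]
bipush -4 -> [-6, -4]
iadd      -> [-10]
bipush -2 -> [-10, -2]
dup       -> [-10, -2, -2]
imul      -> [-10, 4]
swap      -> [4, -10]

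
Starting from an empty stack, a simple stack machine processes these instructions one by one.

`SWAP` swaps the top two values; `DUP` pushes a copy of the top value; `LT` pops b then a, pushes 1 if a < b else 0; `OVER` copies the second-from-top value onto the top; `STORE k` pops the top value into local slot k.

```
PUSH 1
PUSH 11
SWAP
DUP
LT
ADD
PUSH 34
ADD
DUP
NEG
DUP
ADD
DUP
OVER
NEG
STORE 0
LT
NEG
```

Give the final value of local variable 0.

PUSH 1  -> [1]
PUSH 11 -> [1, 11]
SWAP    -> [11, 1]
DUP     -> [11, 1, 1]
LT      -> [11, 0]
ADD     -> [11]
PUSH 34 -> [11, 34]
ADD     -> [45]
DUP     -> [45, 45]
NEG     -> [45, -45]
DUP     -> [45, -45, -45]
ADD     -> [45, -90]
DUP     -> [45, -90, -90]
OVER    -> [45, -90, -90, -90]
NEG     -> [45, -90, -90, 90]
STORE 0 -> [45, -90, -90]
LT      -> [45, 0]
NEG     -> [45, 0]

90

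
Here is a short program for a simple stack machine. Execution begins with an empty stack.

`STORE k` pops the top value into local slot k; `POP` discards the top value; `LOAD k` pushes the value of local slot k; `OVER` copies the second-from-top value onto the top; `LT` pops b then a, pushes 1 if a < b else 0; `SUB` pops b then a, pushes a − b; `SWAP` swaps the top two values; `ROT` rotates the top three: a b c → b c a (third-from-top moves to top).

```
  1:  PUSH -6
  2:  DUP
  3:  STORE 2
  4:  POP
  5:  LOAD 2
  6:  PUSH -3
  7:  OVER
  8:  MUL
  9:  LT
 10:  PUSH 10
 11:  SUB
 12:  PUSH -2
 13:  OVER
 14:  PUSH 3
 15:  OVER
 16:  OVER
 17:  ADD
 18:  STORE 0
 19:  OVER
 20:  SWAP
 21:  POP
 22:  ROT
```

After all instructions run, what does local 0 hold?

-6

PUSH -6 : -6
DUP     : -6 -6
STORE 2 : -6
POP     : (empty)
LOAD 2  : -6
PUSH -3 : -6 -3
OVER    : -6 -3 -6
MUL     : -6 18
LT      : 1
PUSH 10 : 1 10
SUB     : -9
PUSH -2 : -9 -2
OVER    : -9 -2 -9
PUSH 3  : -9 -2 -9 3
OVER    : -9 -2 -9 3 -9
OVER    : -9 -2 -9 3 -9 3
ADD     : -9 -2 -9 3 -6
STORE 0 : -9 -2 -9 3
OVER    : -9 -2 -9 3 -9
SWAP    : -9 -2 -9 -9 3
POP     : -9 -2 -9 -9
ROT     : -9 -9 -9 -2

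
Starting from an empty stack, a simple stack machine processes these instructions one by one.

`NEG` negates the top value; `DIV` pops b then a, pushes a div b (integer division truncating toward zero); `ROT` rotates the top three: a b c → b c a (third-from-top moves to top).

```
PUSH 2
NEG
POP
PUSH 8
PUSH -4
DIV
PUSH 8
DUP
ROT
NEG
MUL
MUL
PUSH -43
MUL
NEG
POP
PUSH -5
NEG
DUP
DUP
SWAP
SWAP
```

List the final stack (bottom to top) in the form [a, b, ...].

[5, 5, 5]

PUSH 2    2
NEG       -2
POP       (empty)
PUSH 8    8
PUSH -4   8 -4
DIV       -2
PUSH 8    -2 8
DUP       -2 8 8
ROT       8 8 -2
NEG       8 8 2
MUL       8 16
MUL       128
PUSH -43  128 -43
MUL       -5504
NEG       5504
POP       (empty)
PUSH -5   -5
NEG       5
DUP       5 5
DUP       5 5 5
SWAP      5 5 5
SWAP      5 5 5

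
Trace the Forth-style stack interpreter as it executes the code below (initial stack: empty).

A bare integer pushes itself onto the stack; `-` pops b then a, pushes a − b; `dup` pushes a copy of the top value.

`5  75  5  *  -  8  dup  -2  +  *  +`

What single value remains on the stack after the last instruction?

-322

5    [5]
75   [5, 75]
5    [5, 75, 5]
*    [5, 375]
-    [-370]
8    [-370, 8]
dup  [-370, 8, 8]
-2   [-370, 8, 8, -2]
+    [-370, 8, 6]
*    [-370, 48]
+    [-322]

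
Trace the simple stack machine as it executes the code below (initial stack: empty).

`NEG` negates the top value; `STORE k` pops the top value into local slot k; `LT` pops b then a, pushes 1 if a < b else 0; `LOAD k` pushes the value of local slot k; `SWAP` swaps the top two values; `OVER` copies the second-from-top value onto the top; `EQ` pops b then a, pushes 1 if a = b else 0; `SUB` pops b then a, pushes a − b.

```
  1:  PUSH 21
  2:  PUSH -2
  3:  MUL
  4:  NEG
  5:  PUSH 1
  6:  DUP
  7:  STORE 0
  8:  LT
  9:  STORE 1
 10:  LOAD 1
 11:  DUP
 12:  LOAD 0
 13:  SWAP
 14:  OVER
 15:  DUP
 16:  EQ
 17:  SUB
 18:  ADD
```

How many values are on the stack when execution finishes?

PUSH 21 : [21]
PUSH -2 : [21, -2]
MUL     : [-42]
NEG     : [42]
PUSH 1  : [42, 1]
DUP     : [42, 1, 1]
STORE 0 : [42, 1]
LT      : [0]
STORE 1 : []
LOAD 1  : [0]
DUP     : [0, 0]
LOAD 0  : [0, 0, 1]
SWAP    : [0, 1, 0]
OVER    : [0, 1, 0, 1]
DUP     : [0, 1, 0, 1, 1]
EQ      : [0, 1, 0, 1]
SUB     : [0, 1, -1]
ADD     : [0, 0]

2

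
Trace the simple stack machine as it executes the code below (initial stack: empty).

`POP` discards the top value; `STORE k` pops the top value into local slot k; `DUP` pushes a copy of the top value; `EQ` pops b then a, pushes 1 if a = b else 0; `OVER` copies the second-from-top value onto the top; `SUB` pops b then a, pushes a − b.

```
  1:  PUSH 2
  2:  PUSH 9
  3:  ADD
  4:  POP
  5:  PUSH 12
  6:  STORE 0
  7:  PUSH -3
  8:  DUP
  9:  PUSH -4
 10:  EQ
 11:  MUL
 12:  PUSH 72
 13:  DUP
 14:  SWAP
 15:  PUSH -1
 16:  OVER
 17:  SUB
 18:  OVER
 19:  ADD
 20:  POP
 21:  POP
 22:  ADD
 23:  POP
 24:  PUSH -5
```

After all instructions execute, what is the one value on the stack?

PUSH 2  -> 2
PUSH 9  -> 2 9
ADD     -> 11
POP     -> (empty)
PUSH 12 -> 12
STORE 0 -> (empty)
PUSH -3 -> -3
DUP     -> -3 -3
PUSH -4 -> -3 -3 -4
EQ      -> -3 0
MUL     -> 0
PUSH 72 -> 0 72
DUP     -> 0 72 72
SWAP    -> 0 72 72
PUSH -1 -> 0 72 72 -1
OVER    -> 0 72 72 -1 72
SUB     -> 0 72 72 -73
OVER    -> 0 72 72 -73 72
ADD     -> 0 72 72 -1
POP     -> 0 72 72
POP     -> 0 72
ADD     -> 72
POP     -> (empty)
PUSH -5 -> -5

-5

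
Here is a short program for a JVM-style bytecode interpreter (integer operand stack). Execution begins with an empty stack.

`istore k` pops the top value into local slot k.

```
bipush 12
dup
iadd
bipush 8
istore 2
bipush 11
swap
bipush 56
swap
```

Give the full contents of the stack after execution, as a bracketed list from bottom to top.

[11, 56, 24]

bipush 12  12
dup        12 12
iadd       24
bipush 8   24 8
istore 2   24
bipush 11  24 11
swap       11 24
bipush 56  11 24 56
swap       11 56 24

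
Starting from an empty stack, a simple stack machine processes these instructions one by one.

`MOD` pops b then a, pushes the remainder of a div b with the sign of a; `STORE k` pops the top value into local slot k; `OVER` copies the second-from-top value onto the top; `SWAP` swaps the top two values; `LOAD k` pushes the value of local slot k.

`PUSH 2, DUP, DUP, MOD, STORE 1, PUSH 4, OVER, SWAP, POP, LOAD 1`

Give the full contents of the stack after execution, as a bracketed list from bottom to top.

[2, 2, 0]

PUSH 2  -> [2]
DUP     -> [2, 2]
DUP     -> [2, 2, 2]
MOD     -> [2, 0]
STORE 1 -> [2]
PUSH 4  -> [2, 4]
OVER    -> [2, 4, 2]
SWAP    -> [2, 2, 4]
POP     -> [2, 2]
LOAD 1  -> [2, 2, 0]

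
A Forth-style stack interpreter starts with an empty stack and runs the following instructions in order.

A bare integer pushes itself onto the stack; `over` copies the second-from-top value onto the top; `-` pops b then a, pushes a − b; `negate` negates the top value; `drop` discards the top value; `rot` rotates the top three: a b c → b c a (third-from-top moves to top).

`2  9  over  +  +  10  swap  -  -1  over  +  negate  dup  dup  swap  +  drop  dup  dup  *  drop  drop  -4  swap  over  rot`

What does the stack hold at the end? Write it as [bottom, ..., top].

[-3, -4, -4]

2      → 2
9      → 2 9
over   → 2 9 2
+      → 2 11
+      → 13
10     → 13 10
swap   → 10 13
-      → -3
-1     → -3 -1
over   → -3 -1 -3
+      → -3 -4
negate → -3 4
dup    → -3 4 4
dup    → -3 4 4 4
swap   → -3 4 4 4
+      → -3 4 8
drop   → -3 4
dup    → -3 4 4
dup    → -3 4 4 4
*      → -3 4 16
drop   → -3 4
drop   → -3
-4     → -3 -4
swap   → -4 -3
over   → -4 -3 -4
rot    → -3 -4 -4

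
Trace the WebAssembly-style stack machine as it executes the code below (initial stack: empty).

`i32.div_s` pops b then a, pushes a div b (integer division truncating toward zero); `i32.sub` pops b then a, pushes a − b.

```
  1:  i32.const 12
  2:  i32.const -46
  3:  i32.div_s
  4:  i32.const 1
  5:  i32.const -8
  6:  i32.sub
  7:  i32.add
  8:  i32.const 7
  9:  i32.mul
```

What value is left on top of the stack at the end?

63

i32.const 12  → [12]
i32.const -46 → [12, -46]
i32.div_s     → [0]
i32.const 1   → [0, 1]
i32.const -8  → [0, 1, -8]
i32.sub       → [0, 9]
i32.add       → [9]
i32.const 7   → [9, 7]
i32.mul       → [63]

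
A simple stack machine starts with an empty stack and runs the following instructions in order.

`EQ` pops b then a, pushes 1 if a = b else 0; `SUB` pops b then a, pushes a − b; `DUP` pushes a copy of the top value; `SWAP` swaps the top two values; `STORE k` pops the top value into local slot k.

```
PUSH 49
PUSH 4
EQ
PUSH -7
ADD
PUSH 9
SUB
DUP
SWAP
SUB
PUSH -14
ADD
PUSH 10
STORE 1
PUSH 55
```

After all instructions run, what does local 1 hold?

10

PUSH 49  : 49
PUSH 4   : 49 4
EQ       : 0
PUSH -7  : 0 -7
ADD      : -7
PUSH 9   : -7 9
SUB      : -16
DUP      : -16 -16
SWAP     : -16 -16
SUB      : 0
PUSH -14 : 0 -14
ADD      : -14
PUSH 10  : -14 10
STORE 1  : -14
PUSH 55  : -14 55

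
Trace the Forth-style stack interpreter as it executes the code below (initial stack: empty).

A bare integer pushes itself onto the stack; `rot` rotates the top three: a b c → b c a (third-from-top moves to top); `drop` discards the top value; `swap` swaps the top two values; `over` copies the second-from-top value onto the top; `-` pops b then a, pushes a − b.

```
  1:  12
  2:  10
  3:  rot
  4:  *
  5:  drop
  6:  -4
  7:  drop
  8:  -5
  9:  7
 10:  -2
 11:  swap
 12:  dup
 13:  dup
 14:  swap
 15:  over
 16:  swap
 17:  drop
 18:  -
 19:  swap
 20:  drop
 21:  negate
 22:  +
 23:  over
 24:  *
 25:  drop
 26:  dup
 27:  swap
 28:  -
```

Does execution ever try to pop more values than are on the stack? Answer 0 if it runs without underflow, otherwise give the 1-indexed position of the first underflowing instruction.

3

12  [12]
10  [12, 10]
rot  — needs 3 operands, stack has 2 → underflow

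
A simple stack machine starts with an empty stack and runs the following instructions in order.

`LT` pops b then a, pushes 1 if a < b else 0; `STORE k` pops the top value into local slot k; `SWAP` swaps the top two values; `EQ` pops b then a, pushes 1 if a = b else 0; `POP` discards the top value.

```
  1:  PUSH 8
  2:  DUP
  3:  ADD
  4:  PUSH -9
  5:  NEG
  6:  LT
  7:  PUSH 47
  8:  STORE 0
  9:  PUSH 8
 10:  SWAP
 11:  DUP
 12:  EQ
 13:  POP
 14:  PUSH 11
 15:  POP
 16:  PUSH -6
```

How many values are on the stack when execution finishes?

PUSH 8  -> 8
DUP     -> 8 8
ADD     -> 16
PUSH -9 -> 16 -9
NEG     -> 16 9
LT      -> 0
PUSH 47 -> 0 47
STORE 0 -> 0
PUSH 8  -> 0 8
SWAP    -> 8 0
DUP     -> 8 0 0
EQ      -> 8 1
POP     -> 8
PUSH 11 -> 8 11
POP     -> 8
PUSH -6 -> 8 -6

2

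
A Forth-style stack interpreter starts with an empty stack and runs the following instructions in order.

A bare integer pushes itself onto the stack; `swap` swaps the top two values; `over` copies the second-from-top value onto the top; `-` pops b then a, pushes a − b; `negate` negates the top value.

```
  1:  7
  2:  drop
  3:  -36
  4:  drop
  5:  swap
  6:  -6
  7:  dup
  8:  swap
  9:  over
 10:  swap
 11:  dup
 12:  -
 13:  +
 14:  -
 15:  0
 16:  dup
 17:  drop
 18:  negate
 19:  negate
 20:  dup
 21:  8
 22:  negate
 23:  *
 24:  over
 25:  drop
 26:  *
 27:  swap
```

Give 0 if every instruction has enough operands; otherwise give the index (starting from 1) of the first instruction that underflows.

7    : [7]
drop : []
-36  : [-36]
drop : []
swap  — needs 2 operands, stack has 0 → underflow

5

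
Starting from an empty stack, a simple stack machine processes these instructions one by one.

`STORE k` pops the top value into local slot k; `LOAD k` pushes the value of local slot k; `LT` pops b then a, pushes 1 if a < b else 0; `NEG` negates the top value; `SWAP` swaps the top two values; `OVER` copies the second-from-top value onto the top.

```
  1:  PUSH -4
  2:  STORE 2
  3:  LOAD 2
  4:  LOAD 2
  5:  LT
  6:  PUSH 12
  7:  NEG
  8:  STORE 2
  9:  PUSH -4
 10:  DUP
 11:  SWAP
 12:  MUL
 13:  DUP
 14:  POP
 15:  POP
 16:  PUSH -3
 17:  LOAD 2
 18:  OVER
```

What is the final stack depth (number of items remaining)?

4

PUSH -4 : -4
STORE 2 : (empty)
LOAD 2  : -4
LOAD 2  : -4 -4
LT      : 0
PUSH 12 : 0 12
NEG     : 0 -12
STORE 2 : 0
PUSH -4 : 0 -4
DUP     : 0 -4 -4
SWAP    : 0 -4 -4
MUL     : 0 16
DUP     : 0 16 16
POP     : 0 16
POP     : 0
PUSH -3 : 0 -3
LOAD 2  : 0 -3 -12
OVER    : 0 -3 -12 -3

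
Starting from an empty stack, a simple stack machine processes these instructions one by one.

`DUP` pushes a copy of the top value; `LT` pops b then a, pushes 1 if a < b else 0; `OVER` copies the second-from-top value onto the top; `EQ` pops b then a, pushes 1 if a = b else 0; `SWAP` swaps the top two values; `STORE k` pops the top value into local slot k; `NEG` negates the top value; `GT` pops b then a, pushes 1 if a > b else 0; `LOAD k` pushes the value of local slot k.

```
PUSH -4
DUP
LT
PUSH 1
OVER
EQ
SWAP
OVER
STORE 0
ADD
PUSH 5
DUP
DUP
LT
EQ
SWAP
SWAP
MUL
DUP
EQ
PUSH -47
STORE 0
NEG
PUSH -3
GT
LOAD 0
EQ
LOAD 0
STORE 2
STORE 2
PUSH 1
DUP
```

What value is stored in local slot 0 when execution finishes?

-47

PUSH -4  → -4
DUP      → -4 -4
LT       → 0
PUSH 1   → 0 1
OVER     → 0 1 0
EQ       → 0 0
SWAP     → 0 0
OVER     → 0 0 0
STORE 0  → 0 0
ADD      → 0
PUSH 5   → 0 5
DUP      → 0 5 5
DUP      → 0 5 5 5
LT       → 0 5 0
EQ       → 0 0
SWAP     → 0 0
SWAP     → 0 0
MUL      → 0
DUP      → 0 0
EQ       → 1
PUSH -47 → 1 -47
STORE 0  → 1
NEG      → -1
PUSH -3  → -1 -3
GT       → 1
LOAD 0   → 1 -47
EQ       → 0
LOAD 0   → 0 -47
STORE 2  → 0
STORE 2  → (empty)
PUSH 1   → 1
DUP      → 1 1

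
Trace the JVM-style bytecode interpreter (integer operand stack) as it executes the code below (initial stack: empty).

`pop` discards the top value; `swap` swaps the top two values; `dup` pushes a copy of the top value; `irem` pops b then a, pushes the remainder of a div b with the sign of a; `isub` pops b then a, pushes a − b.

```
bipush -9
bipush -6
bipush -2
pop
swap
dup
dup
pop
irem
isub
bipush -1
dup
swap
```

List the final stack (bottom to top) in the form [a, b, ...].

bipush -9 : [-9]
bipush -6 : [-9, -6]
bipush -2 : [-9, -6, -2]
pop       : [-9, -6]
swap      : [-6, -9]
dup       : [-6, -9, -9]
dup       : [-6, -9, -9, -9]
pop       : [-6, -9, -9]
irem      : [-6, 0]
isub      : [-6]
bipush -1 : [-6, -1]
dup       : [-6, -1, -1]
swap      : [-6, -1, -1]

[-6, -1, -1]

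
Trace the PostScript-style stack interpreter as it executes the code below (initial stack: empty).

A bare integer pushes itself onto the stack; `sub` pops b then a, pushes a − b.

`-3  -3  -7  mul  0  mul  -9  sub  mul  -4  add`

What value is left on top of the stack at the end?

-31

-3  → -3
-3  → -3 -3
-7  → -3 -3 -7
mul → -3 21
0   → -3 21 0
mul → -3 0
-9  → -3 0 -9
sub → -3 9
mul → -27
-4  → -27 -4
add → -31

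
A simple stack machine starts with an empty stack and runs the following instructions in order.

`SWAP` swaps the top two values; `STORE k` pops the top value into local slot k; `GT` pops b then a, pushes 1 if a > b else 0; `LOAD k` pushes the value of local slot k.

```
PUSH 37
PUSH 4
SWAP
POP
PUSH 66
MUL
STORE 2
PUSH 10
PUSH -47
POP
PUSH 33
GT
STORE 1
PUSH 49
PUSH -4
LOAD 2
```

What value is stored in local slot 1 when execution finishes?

0

PUSH 37  → [37]
PUSH 4   → [37, 4]
SWAP     → [4, 37]
POP      → [4]
PUSH 66  → [4, 66]
MUL      → [264]
STORE 2  → []
PUSH 10  → [10]
PUSH -47 → [10, -47]
POP      → [10]
PUSH 33  → [10, 33]
GT       → [0]
STORE 1  → []
PUSH 49  → [49]
PUSH -4  → [49, -4]
LOAD 2   → [49, -4, 264]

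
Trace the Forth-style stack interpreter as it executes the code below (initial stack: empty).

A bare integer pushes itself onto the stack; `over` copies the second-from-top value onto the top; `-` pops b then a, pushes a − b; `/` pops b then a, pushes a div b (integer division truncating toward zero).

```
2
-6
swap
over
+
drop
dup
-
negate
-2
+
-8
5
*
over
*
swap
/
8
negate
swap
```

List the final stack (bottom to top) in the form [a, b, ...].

2      : 2
-6     : 2 -6
swap   : -6 2
over   : -6 2 -6
+      : -6 -4
drop   : -6
dup    : -6 -6
-      : 0
negate : 0
-2     : 0 -2
+      : -2
-8     : -2 -8
5      : -2 -8 5
*      : -2 -40
over   : -2 -40 -2
*      : -2 80
swap   : 80 -2
/      : -40
8      : -40 8
negate : -40 -8
swap   : -8 -40

[-8, -40]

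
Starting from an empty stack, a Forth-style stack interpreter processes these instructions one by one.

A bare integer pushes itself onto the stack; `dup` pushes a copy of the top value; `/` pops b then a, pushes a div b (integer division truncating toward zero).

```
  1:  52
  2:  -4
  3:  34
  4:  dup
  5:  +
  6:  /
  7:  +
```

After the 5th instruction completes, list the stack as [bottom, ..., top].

52   52
-4   52 -4
34   52 -4 34
dup  52 -4 34 34
+    52 -4 68

[52, -4, 68]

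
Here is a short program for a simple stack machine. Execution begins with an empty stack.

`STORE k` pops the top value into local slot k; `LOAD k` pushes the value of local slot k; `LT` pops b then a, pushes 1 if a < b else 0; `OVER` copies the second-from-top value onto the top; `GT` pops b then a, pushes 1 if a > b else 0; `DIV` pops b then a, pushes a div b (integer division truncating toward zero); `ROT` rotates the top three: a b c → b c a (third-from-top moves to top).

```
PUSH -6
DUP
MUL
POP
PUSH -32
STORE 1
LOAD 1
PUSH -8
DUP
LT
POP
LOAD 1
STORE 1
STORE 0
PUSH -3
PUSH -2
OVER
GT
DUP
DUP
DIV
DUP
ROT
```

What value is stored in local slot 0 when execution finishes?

-32

PUSH -6   [-6]
DUP       [-6, -6]
MUL       [36]
POP       []
PUSH -32  [-32]
STORE 1   []
LOAD 1    [-32]
PUSH -8   [-32, -8]
DUP       [-32, -8, -8]
LT        [-32, 0]
POP       [-32]
LOAD 1    [-32, -32]
STORE 1   [-32]
STORE 0   []
PUSH -3   [-3]
PUSH -2   [-3, -2]
OVER      [-3, -2, -3]
GT        [-3, 1]
DUP       [-3, 1, 1]
DUP       [-3, 1, 1, 1]
DIV       [-3, 1, 1]
DUP       [-3, 1, 1, 1]
ROT       [-3, 1, 1, 1]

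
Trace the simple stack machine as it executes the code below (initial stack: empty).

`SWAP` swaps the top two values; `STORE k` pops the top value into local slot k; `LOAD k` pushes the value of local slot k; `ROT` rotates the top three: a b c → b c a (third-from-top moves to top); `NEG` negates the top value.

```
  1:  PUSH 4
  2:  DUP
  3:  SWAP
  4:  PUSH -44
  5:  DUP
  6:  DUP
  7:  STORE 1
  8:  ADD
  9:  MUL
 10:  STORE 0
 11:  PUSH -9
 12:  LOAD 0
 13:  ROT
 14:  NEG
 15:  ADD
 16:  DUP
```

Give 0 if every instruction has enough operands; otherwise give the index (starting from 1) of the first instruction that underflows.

0

PUSH 4   : [4]
DUP      : [4, 4]
SWAP     : [4, 4]
PUSH -44 : [4, 4, -44]
DUP      : [4, 4, -44, -44]
DUP      : [4, 4, -44, -44, -44]
STORE 1  : [4, 4, -44, -44]
ADD      : [4, 4, -88]
MUL      : [4, -352]
STORE 0  : [4]
PUSH -9  : [4, -9]
LOAD 0   : [4, -9, -352]
ROT      : [-9, -352, 4]
NEG      : [-9, -352, -4]
ADD      : [-9, -356]
DUP      : [-9, -356, -356]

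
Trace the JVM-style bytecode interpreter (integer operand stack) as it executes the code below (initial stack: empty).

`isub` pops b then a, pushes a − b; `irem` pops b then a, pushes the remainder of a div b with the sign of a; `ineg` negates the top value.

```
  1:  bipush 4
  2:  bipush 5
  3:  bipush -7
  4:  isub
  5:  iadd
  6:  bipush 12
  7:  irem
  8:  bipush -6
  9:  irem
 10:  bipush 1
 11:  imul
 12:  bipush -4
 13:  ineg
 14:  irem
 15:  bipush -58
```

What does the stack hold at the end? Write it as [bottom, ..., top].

[0, -58]

bipush 4   -> [4]
bipush 5   -> [4, 5]
bipush -7  -> [4, 5, -7]
isub       -> [4, 12]
iadd       -> [16]
bipush 12  -> [16, 12]
irem       -> [4]
bipush -6  -> [4, -6]
irem       -> [4]
bipush 1   -> [4, 1]
imul       -> [4]
bipush -4  -> [4, -4]
ineg       -> [4, 4]
irem       -> [0]
bipush -58 -> [0, -58]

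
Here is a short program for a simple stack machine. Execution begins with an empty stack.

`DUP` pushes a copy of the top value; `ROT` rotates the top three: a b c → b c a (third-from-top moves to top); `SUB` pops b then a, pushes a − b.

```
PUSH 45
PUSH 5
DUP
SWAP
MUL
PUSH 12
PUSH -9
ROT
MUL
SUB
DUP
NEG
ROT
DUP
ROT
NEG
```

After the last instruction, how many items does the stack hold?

4

PUSH 45  45
PUSH 5   45 5
DUP      45 5 5
SWAP     45 5 5
MUL      45 25
PUSH 12  45 25 12
PUSH -9  45 25 12 -9
ROT      45 12 -9 25
MUL      45 12 -225
SUB      45 237
DUP      45 237 237
NEG      45 237 -237
ROT      237 -237 45
DUP      237 -237 45 45
ROT      237 45 45 -237
NEG      237 45 45 237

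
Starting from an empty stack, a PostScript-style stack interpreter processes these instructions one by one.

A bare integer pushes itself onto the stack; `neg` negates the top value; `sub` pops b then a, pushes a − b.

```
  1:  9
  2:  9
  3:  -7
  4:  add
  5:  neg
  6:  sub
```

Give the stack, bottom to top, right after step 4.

9   : 9
9   : 9 9
-7  : 9 9 -7
add : 9 2

[9, 2]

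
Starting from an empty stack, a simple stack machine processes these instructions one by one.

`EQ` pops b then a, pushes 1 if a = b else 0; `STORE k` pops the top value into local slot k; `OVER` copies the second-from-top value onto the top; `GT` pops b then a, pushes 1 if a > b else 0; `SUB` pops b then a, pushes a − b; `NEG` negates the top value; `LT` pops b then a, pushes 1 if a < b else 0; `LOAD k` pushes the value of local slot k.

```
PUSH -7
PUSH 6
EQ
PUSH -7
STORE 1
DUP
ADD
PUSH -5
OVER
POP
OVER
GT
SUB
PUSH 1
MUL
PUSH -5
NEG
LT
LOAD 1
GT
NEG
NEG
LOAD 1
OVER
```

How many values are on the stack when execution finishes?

PUSH -7 : [-7]
PUSH 6  : [-7, 6]
EQ      : [0]
PUSH -7 : [0, -7]
STORE 1 : [0]
DUP     : [0, 0]
ADD     : [0]
PUSH -5 : [0, -5]
OVER    : [0, -5, 0]
POP     : [0, -5]
OVER    : [0, -5, 0]
GT      : [0, 0]
SUB     : [0]
PUSH 1  : [0, 1]
MUL     : [0]
PUSH -5 : [0, -5]
NEG     : [0, 5]
LT      : [1]
LOAD 1  : [1, -7]
GT      : [1]
NEG     : [-1]
NEG     : [1]
LOAD 1  : [1, -7]
OVER    : [1, -7, 1]

3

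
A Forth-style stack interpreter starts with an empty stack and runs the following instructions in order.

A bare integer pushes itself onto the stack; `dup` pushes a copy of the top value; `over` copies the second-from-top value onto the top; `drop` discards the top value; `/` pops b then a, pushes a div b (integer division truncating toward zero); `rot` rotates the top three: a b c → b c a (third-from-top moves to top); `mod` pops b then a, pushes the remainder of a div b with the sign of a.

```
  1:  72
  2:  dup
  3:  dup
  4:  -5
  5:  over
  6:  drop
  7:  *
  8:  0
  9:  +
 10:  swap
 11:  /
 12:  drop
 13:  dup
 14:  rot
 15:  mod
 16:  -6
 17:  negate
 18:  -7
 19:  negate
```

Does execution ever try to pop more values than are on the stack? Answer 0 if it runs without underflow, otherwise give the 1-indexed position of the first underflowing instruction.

72   -> 72
dup  -> 72 72
dup  -> 72 72 72
-5   -> 72 72 72 -5
over -> 72 72 72 -5 72
drop -> 72 72 72 -5
*    -> 72 72 -360
0    -> 72 72 -360 0
+    -> 72 72 -360
swap -> 72 -360 72
/    -> 72 -5
drop -> 72
dup  -> 72 72
rot  — needs 3 operands, stack has 2 → underflow

14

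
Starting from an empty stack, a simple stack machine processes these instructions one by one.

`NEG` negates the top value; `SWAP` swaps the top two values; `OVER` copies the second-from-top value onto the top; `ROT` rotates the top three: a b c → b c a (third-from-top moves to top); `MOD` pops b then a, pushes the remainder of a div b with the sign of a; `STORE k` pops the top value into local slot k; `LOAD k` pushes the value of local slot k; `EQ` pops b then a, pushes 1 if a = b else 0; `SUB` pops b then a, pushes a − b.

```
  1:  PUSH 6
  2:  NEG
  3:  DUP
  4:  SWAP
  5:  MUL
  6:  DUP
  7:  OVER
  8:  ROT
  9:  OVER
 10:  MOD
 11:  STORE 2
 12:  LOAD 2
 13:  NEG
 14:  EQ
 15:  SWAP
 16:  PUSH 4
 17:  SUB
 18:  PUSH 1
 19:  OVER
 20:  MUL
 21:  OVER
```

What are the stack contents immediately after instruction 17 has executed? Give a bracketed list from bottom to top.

PUSH 6  -> 6
NEG     -> -6
DUP     -> -6 -6
SWAP    -> -6 -6
MUL     -> 36
DUP     -> 36 36
OVER    -> 36 36 36
ROT     -> 36 36 36
OVER    -> 36 36 36 36
MOD     -> 36 36 0
STORE 2 -> 36 36
LOAD 2  -> 36 36 0
NEG     -> 36 36 0
EQ      -> 36 0
SWAP    -> 0 36
PUSH 4  -> 0 36 4
SUB     -> 0 32

[0, 32]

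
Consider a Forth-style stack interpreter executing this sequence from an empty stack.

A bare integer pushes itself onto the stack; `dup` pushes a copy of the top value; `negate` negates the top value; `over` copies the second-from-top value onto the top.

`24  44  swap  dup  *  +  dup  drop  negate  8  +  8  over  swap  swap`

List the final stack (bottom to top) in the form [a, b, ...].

24     → 24
44     → 24 44
swap   → 44 24
dup    → 44 24 24
*      → 44 576
+      → 620
dup    → 620 620
drop   → 620
negate → -620
8      → -620 8
+      → -612
8      → -612 8
over   → -612 8 -612
swap   → -612 -612 8
swap   → -612 8 -612

[-612, 8, -612]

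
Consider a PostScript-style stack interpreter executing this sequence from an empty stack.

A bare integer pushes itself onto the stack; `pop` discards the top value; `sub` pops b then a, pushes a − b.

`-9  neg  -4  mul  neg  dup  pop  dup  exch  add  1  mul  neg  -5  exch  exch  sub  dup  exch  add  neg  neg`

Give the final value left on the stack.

-134

-9   → -9
neg  → 9
-4   → 9 -4
mul  → -36
neg  → 36
dup  → 36 36
pop  → 36
dup  → 36 36
exch → 36 36
add  → 72
1    → 72 1
mul  → 72
neg  → -72
-5   → -72 -5
exch → -5 -72
exch → -72 -5
sub  → -67
dup  → -67 -67
exch → -67 -67
add  → -134
neg  → 134
neg  → -134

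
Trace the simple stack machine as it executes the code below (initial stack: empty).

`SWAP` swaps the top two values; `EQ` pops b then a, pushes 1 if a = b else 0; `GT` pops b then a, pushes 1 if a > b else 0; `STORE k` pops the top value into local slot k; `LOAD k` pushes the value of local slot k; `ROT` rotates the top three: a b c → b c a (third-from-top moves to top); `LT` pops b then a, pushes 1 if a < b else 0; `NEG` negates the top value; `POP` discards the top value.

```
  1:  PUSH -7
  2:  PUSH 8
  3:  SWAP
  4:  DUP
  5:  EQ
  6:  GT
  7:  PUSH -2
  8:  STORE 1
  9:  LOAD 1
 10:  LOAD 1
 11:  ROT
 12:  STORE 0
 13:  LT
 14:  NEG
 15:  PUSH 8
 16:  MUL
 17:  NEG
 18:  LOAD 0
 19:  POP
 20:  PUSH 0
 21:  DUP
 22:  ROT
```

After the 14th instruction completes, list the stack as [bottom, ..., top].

[0]

PUSH -7  -7
PUSH 8   -7 8
SWAP     8 -7
DUP      8 -7 -7
EQ       8 1
GT       1
PUSH -2  1 -2
STORE 1  1
LOAD 1   1 -2
LOAD 1   1 -2 -2
ROT      -2 -2 1
STORE 0  -2 -2
LT       0
NEG      0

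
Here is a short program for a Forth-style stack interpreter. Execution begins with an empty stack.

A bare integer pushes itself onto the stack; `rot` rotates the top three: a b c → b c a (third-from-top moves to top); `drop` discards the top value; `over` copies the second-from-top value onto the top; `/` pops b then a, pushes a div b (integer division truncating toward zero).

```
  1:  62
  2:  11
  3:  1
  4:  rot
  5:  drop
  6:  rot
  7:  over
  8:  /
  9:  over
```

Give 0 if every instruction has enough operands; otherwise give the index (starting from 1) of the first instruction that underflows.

62    [62]
11    [62, 11]
1     [62, 11, 1]
rot   [11, 1, 62]
drop  [11, 1]
rot  — needs 3 operands, stack has 2 → underflow

6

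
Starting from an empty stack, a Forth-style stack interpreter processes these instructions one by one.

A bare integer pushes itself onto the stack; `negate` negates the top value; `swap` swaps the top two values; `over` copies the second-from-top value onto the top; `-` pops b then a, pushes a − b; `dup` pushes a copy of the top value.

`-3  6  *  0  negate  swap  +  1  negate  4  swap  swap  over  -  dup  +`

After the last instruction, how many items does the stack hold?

-3     → -3
6      → -3 6
*      → -18
0      → -18 0
negate → -18 0
swap   → 0 -18
+      → -18
1      → -18 1
negate → -18 -1
4      → -18 -1 4
swap   → -18 4 -1
swap   → -18 -1 4
over   → -18 -1 4 -1
-      → -18 -1 5
dup    → -18 -1 5 5
+      → -18 -1 10

3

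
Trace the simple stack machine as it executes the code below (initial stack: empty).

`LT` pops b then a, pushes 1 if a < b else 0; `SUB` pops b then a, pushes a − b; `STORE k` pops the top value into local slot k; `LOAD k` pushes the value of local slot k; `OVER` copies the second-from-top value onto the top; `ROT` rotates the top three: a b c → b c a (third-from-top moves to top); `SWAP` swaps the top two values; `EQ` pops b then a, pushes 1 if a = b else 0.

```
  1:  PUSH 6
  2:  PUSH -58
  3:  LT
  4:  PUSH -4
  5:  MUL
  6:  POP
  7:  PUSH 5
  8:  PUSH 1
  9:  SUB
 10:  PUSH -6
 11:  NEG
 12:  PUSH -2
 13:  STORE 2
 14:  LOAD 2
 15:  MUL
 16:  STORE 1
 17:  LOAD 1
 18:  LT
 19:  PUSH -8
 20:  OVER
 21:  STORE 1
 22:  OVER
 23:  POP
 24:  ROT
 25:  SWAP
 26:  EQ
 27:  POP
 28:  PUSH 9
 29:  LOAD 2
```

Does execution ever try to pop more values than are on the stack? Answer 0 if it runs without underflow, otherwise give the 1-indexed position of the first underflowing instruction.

PUSH 6   -> 6
PUSH -58 -> 6 -58
LT       -> 0
PUSH -4  -> 0 -4
MUL      -> 0
POP      -> (empty)
PUSH 5   -> 5
PUSH 1   -> 5 1
SUB      -> 4
PUSH -6  -> 4 -6
NEG      -> 4 6
PUSH -2  -> 4 6 -2
STORE 2  -> 4 6
LOAD 2   -> 4 6 -2
MUL      -> 4 -12
STORE 1  -> 4
LOAD 1   -> 4 -12
LT       -> 0
PUSH -8  -> 0 -8
OVER     -> 0 -8 0
STORE 1  -> 0 -8
OVER     -> 0 -8 0
POP      -> 0 -8
ROT  — needs 3 operands, stack has 2 → underflow

24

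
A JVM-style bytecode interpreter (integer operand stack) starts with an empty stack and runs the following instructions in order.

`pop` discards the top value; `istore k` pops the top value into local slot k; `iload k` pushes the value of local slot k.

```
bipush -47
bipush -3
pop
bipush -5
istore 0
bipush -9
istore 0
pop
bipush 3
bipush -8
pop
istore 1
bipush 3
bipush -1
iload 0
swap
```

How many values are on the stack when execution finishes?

bipush -47 → [-47]
bipush -3  → [-47, -3]
pop        → [-47]
bipush -5  → [-47, -5]
istore 0   → [-47]
bipush -9  → [-47, -9]
istore 0   → [-47]
pop        → []
bipush 3   → [3]
bipush -8  → [3, -8]
pop        → [3]
istore 1   → []
bipush 3   → [3]
bipush -1  → [3, -1]
iload 0    → [3, -1, -9]
swap       → [3, -9, -1]

3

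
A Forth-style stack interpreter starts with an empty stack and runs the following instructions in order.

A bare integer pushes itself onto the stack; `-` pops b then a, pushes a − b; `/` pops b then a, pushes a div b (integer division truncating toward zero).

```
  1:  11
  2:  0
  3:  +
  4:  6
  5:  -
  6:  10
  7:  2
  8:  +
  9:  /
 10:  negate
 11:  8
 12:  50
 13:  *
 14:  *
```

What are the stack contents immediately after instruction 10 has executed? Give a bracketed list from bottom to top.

11     -> [11]
0      -> [11, 0]
+      -> [11]
6      -> [11, 6]
-      -> [5]
10     -> [5, 10]
2      -> [5, 10, 2]
+      -> [5, 12]
/      -> [0]
negate -> [0]

[0]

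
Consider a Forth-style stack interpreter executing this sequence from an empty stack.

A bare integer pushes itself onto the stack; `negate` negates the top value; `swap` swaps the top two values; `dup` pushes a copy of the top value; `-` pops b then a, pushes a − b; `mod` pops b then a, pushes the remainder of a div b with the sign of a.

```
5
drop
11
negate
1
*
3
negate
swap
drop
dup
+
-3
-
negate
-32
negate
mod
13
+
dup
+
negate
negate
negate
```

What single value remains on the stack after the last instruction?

-32

5      → 5
drop   → (empty)
11     → 11
negate → -11
1      → -11 1
*      → -11
3      → -11 3
negate → -11 -3
swap   → -3 -11
drop   → -3
dup    → -3 -3
+      → -6
-3     → -6 -3
-      → -3
negate → 3
-32    → 3 -32
negate → 3 32
mod    → 3
13     → 3 13
+      → 16
dup    → 16 16
+      → 32
negate → -32
negate → 32
negate → -32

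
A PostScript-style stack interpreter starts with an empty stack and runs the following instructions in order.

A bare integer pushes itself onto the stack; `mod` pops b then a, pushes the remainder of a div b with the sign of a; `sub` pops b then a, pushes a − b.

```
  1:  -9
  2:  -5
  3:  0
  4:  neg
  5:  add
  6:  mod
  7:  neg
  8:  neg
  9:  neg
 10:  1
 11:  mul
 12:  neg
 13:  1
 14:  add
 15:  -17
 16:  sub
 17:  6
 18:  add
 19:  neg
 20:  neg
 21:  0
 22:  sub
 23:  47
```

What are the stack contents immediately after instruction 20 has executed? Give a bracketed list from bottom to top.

-9  : -9
-5  : -9 -5
0   : -9 -5 0
neg : -9 -5 0
add : -9 -5
mod : -4
neg : 4
neg : -4
neg : 4
1   : 4 1
mul : 4
neg : -4
1   : -4 1
add : -3
-17 : -3 -17
sub : 14
6   : 14 6
add : 20
neg : -20
neg : 20

[20]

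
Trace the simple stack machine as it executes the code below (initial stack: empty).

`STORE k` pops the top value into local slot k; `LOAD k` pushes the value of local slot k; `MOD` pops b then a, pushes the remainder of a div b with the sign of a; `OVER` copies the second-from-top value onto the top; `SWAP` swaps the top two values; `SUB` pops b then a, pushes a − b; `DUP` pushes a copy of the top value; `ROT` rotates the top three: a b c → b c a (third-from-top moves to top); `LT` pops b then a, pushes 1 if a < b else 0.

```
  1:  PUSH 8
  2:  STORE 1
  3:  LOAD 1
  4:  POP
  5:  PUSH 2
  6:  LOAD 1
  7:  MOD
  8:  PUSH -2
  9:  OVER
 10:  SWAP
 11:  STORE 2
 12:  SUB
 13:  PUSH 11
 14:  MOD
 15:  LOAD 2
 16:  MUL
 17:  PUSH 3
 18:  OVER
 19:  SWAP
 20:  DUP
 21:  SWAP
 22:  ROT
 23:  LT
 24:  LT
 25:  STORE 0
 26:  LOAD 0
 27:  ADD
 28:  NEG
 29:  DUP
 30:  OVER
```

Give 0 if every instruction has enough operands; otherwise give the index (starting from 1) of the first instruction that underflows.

PUSH 8   8
STORE 1  (empty)
LOAD 1   8
POP      (empty)
PUSH 2   2
LOAD 1   2 8
MOD      2
PUSH -2  2 -2
OVER     2 -2 2
SWAP     2 2 -2
STORE 2  2 2
SUB      0
PUSH 11  0 11
MOD      0
LOAD 2   0 -2
MUL      0
PUSH 3   0 3
OVER     0 3 0
SWAP     0 0 3
DUP      0 0 3 3
SWAP     0 0 3 3
ROT      0 3 3 0
LT       0 3 0
LT       0 0
STORE 0  0
LOAD 0   0 0
ADD      0
NEG      0
DUP      0 0
OVER     0 0 0

0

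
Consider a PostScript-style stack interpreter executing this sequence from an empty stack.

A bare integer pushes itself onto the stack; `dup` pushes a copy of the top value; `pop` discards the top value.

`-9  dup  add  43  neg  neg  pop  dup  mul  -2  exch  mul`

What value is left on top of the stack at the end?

-9    -9
dup   -9 -9
add   -18
43    -18 43
neg   -18 -43
neg   -18 43
pop   -18
dup   -18 -18
mul   324
-2    324 -2
exch  -2 324
mul   -648

-648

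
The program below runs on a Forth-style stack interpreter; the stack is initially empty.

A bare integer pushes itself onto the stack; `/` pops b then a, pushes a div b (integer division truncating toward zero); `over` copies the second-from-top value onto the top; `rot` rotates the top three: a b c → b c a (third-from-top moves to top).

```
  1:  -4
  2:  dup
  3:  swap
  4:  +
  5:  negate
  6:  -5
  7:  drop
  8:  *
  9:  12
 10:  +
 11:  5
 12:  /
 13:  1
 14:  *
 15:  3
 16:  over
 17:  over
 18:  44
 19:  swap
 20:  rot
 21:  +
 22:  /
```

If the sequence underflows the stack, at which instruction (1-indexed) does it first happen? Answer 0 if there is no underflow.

8

-4     -> [-4]
dup    -> [-4, -4]
swap   -> [-4, -4]
+      -> [-8]
negate -> [8]
-5     -> [8, -5]
drop   -> [8]
*  — needs 2 operands, stack has 1 → underflow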